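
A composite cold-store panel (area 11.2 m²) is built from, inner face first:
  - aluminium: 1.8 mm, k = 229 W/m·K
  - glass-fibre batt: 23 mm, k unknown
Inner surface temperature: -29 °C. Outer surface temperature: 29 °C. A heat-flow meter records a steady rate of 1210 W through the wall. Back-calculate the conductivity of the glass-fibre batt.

Series thermal resistances:
R_aluminium = L/(kA) = 0.0018/(229×11.2) = 7.018×10^-7 K/W
Sum of known resistances R_other = 7.018×10^-7 K/W
Total R = ΔT/Q = 58/1210 = 0.04793 K/W
R_glass-fibre batt = R_total − R_other = 0.04793 K/W
k = L/(R·A) = 0.023/(0.04793×11.2)

k ≈ 0.0428 W/(m·K)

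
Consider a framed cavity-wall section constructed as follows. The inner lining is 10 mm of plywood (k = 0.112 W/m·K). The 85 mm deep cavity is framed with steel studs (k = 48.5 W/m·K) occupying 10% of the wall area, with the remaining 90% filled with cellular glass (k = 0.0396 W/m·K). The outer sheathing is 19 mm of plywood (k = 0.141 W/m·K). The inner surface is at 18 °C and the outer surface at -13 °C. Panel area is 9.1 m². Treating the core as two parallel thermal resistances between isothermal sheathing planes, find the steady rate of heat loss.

Sheathing layers in series; stud and cavity paths in parallel between them.
R_inner = 0.01/(0.112×9.1) = 0.009812 K/W
R_stud  = 0.085/(48.5×0.1×9.1) = 0.001926 K/W
R_cav   = 0.085/(0.0396×0.9×9.1) = 0.2621 K/W
1/R_core = 1/R_stud + 1/R_cav → R_core = 0.001912 K/W
R_outer = 0.019/(0.141×9.1) = 0.01481 K/W
R_total = 0.02653 K/W
Q = ΔT/R_total = 31/0.02653

Q ≈ 1170 W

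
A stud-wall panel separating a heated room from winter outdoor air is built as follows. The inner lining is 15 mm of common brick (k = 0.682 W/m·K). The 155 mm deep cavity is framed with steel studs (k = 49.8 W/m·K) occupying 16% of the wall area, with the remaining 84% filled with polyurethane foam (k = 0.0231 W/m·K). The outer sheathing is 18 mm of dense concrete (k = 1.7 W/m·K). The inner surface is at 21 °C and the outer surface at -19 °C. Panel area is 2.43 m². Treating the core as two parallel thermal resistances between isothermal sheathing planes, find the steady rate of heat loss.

Sheathing layers in series; stud and cavity paths in parallel between them.
R_inner = 0.015/(0.682×2.43) = 0.009051 K/W
R_stud  = 0.155/(49.8×0.16×2.43) = 0.008005 K/W
R_cav   = 0.155/(0.0231×0.84×2.43) = 3.287 K/W
1/R_core = 1/R_stud + 1/R_cav → R_core = 0.007986 K/W
R_outer = 0.018/(1.7×2.43) = 0.004357 K/W
R_total = 0.02139 K/W
Q = ΔT/R_total = 40/0.02139

Q ≈ 1870 W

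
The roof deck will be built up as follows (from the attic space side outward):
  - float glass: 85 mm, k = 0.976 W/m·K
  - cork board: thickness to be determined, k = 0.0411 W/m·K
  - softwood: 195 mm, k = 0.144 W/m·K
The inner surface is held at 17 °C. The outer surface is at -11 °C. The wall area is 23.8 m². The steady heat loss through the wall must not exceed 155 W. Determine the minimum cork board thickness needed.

Using the resistance-network approach (series):
R_float glass = L/(kA) = 0.085/(0.976×23.8) = 0.003659 K/W
R_softwood = L/(kA) = 0.195/(0.144×23.8) = 0.0569 K/W
Sum of the known resistances R_other = 0.06056 K/W
Required total resistance R_tot = ΔT/Q_allow = 28/155 = 0.1806 K/W
R_cork board = R_tot − R_other = 0.1201 K/W
L = R·k·A = 0.1201×0.0411×23.8

L ≈ 117 mm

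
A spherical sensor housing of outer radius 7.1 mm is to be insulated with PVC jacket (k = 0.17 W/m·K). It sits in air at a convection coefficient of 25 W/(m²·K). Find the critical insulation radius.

r_cr ≈ 13.6 mm

For a sphere r_cr = 2k/h = 2×0.17/25
r_cr = 13.6 mm; since the bare radius (7.1 mm) is below r_cr, adding a thin layer of insulation will *increase* heat loss.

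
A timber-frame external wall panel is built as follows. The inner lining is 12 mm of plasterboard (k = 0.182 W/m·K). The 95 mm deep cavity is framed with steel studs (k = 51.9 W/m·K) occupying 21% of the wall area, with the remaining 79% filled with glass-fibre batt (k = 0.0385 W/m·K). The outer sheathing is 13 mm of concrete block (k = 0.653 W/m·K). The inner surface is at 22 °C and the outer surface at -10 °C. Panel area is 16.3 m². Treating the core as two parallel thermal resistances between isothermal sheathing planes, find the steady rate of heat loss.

Q ≈ 5520 W

Sheathing layers in series; stud and cavity paths in parallel between them.
R_inner = 0.012/(0.182×16.3) = 0.004045 K/W
R_stud  = 0.095/(51.9×0.21×16.3) = 5.347×10^-4 K/W
R_cav   = 0.095/(0.0385×0.79×16.3) = 0.1916 K/W
1/R_core = 1/R_stud + 1/R_cav → R_core = 5.333×10^-4 K/W
R_outer = 0.013/(0.653×16.3) = 0.001221 K/W
R_total = 0.0058 K/W
Q = ΔT/R_total = 32/0.0058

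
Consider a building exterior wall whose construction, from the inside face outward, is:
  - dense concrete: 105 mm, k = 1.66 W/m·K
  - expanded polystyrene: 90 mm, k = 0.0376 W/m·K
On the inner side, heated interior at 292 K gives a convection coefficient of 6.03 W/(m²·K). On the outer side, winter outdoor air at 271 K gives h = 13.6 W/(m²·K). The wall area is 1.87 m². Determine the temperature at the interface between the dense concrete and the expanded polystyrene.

Treating each layer as a thermal resistance in series:
R_inner film = 1/(h_i·A) = 1/(6.03×1.87) = 0.08868 K/W
R_dense concrete = L/(kA) = 0.105/(1.66×1.87) = 0.03383 K/W
R_expanded polystyrene = L/(kA) = 0.09/(0.0376×1.87) = 1.28 K/W
R_outer film = 1/(h_o·A) = 1/(13.6×1.87) = 0.03932 K/W
R_total = 1.442 K/W;  Q = ΔT/R_total = 21/1.442 = 14.56 W
T_interface = T_inner − Q·ΣR(inner→interface) = 292 − 14.6×0.1225

T ≈ 290 K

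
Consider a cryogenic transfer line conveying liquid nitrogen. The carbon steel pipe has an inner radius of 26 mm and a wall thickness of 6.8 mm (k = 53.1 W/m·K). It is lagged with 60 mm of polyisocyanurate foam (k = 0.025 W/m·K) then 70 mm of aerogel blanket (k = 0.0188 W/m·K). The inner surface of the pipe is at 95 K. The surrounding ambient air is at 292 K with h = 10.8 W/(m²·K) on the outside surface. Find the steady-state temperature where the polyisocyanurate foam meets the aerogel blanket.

T ≈ 209 K

Per-layer cylindrical resistances, series-summed:
R_carbon steel pipe wall = ln(32.8/26)/(2π×53.1×1) = 6.964×10^-4 K/W
R_polyisocyanurate foam = ln(92.8/32.8)/(2π×0.025×1) = 6.621 K/W
R_aerogel blanket = ln(162.8/92.8)/(2π×0.0188×1) = 4.758 K/W
R_outer film = 1/(h_o·2πr_oL) = 1/(10.8×2π×0.1628×1) = 0.09052 K/W
R_total = 11.47 K/W
Q = ΔT/R_total = 197/11.47
Q = 17.2 W/m
T_interface = T_inner + Q·ΣR(inner→interface) = 95 + 17.2×6.622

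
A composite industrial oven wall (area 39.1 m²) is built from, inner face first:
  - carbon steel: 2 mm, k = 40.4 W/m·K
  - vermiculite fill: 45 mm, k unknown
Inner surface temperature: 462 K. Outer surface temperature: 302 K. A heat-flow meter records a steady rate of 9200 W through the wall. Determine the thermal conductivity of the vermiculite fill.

k ≈ 0.0662 W/(m·K)

Model the wall as resistances in series:
R_carbon steel = L/(kA) = 0.002/(40.4×39.1) = 1.266×10^-6 K/W
Sum of known resistances R_other = 1.266×10^-6 K/W
Total R = ΔT/Q = 160/9200 = 0.01739 K/W
R_vermiculite fill = R_total − R_other = 0.01739 K/W
k = L/(R·A) = 0.045/(0.01739×39.1)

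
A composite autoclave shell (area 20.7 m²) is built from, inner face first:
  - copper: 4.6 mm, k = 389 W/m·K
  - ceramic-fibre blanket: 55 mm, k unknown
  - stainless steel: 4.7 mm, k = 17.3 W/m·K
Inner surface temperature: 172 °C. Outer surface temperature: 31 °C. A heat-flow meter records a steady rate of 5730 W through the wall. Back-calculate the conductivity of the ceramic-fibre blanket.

Model the wall as resistances in series:
R_copper = L/(kA) = 0.0046/(389×20.7) = 5.713×10^-7 K/W
R_stainless steel = L/(kA) = 0.0047/(17.3×20.7) = 1.312×10^-5 K/W
Sum of known resistances R_other = 1.37×10^-5 K/W
Total R = ΔT/Q = 141/5730 = 0.02461 K/W
R_ceramic-fibre blanket = R_total − R_other = 0.02459 K/W
k = L/(R·A) = 0.055/(0.02459×20.7)

k ≈ 0.108 W/(m·K)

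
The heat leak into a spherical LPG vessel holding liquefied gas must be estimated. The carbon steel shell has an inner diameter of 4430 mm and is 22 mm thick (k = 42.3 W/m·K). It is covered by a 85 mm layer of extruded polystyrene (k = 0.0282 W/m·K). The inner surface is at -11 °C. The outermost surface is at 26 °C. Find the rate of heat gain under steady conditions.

Q ≈ 801 W

Radial (spherical) resistances in series:
R_carbon steel shell = (1/2.215 − 1/2.237)/(4π×42.3) = 8.353×10^-6 K/W
R_extruded polystyrene = (1/2.237 − 1/2.322)/(4π×0.0282) = 0.04618 K/W
R_total = 0.04619 K/W
Q = ΔT/R_total = 37/0.04619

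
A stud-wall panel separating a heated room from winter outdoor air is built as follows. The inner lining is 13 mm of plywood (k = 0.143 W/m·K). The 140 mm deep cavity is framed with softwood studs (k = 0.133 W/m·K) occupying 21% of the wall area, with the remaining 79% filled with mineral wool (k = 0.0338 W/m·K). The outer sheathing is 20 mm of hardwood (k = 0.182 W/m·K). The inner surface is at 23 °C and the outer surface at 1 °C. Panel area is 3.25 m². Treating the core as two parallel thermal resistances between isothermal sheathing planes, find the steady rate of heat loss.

Q ≈ 25.9 W

Sheathing layers in series; stud and cavity paths in parallel between them.
R_inner = 0.013/(0.143×3.25) = 0.02797 K/W
R_stud  = 0.14/(0.133×0.21×3.25) = 1.542 K/W
R_cav   = 0.14/(0.0338×0.79×3.25) = 1.613 K/W
1/R_core = 1/R_stud + 1/R_cav → R_core = 0.7885 K/W
R_outer = 0.02/(0.182×3.25) = 0.03381 K/W
R_total = 0.8503 K/W
Q = ΔT/R_total = 22/0.8503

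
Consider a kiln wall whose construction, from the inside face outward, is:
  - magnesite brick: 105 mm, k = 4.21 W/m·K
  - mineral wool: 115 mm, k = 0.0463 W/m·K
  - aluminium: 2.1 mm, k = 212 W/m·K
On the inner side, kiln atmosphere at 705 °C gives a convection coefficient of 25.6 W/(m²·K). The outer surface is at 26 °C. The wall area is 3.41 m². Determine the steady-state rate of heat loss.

Q ≈ 909 W

Series thermal resistances:
R_inner film = 1/(h_i·A) = 1/(25.6×3.41) = 0.01146 K/W
R_magnesite brick = L/(kA) = 0.105/(4.21×3.41) = 0.007314 K/W
R_mineral wool = L/(kA) = 0.115/(0.0463×3.41) = 0.7284 K/W
R_aluminium = L/(kA) = 0.0021/(212×3.41) = 2.905×10^-6 K/W
R_total = 0.7472 K/W
Q = ΔT / R_total = 679 / 0.7472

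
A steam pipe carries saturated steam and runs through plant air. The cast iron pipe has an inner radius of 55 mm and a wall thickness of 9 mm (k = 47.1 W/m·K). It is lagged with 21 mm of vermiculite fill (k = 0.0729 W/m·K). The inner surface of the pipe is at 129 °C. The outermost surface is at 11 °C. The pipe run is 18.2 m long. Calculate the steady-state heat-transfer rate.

Q ≈ 3460 W

Treating each annulus and film as a series resistance:
R_cast iron pipe wall = ln(64/55)/(2π×47.1×18.2) = 2.814×10^-5 K/W
R_vermiculite fill = ln(85/64)/(2π×0.0729×18.2) = 0.03404 K/W
R_total = 0.03407 K/W
Q = ΔT/R_total = 118/0.03407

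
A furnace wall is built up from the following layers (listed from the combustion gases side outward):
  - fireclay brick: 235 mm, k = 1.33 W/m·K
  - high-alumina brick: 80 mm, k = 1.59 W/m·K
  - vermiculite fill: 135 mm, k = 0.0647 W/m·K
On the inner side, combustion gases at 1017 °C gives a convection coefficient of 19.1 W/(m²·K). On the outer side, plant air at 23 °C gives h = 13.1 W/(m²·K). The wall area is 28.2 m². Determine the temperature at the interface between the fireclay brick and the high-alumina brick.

T ≈ 924 °C

Using the resistance-network approach (series):
R_inner film = 1/(h_i·A) = 1/(19.1×28.2) = 0.001857 K/W
R_fireclay brick = L/(kA) = 0.235/(1.33×28.2) = 0.006266 K/W
R_high-alumina brick = L/(kA) = 0.08/(1.59×28.2) = 0.001784 K/W
R_vermiculite fill = L/(kA) = 0.135/(0.0647×28.2) = 0.07399 K/W
R_outer film = 1/(h_o·A) = 1/(13.1×28.2) = 0.002707 K/W
R_total = 0.0866 K/W;  Q = ΔT/R_total = 994/0.0866 = 11480 W
T_interface = T_inner − Q·ΣR(inner→interface) = 1017 − 11500×0.008122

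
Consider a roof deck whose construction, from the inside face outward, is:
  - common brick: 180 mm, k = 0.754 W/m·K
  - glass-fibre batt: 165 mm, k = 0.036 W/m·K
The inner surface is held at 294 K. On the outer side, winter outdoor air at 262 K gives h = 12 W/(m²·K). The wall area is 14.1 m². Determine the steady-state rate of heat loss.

Series thermal resistances:
R_common brick = L/(kA) = 0.18/(0.754×14.1) = 0.01693 K/W
R_glass-fibre batt = L/(kA) = 0.165/(0.036×14.1) = 0.3251 K/W
R_outer film = 1/(h_o·A) = 1/(12×14.1) = 0.00591 K/W
R_total = 0.3479 K/W
Q = ΔT / R_total = 32 / 0.3479

Q ≈ 92 W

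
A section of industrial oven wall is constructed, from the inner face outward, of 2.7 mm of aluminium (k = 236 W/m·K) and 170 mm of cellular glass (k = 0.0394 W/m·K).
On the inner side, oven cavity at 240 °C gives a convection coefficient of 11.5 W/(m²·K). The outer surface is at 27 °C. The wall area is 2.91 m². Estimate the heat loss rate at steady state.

Q ≈ 141 W

Using the resistance-network approach (series):
R_inner film = 1/(h_i·A) = 1/(11.5×2.91) = 0.02988 K/W
R_aluminium = L/(kA) = 0.0027/(236×2.91) = 3.932×10^-6 K/W
R_cellular glass = L/(kA) = 0.17/(0.0394×2.91) = 1.483 K/W
R_total = 1.513 K/W
Q = ΔT / R_total = 213 / 1.513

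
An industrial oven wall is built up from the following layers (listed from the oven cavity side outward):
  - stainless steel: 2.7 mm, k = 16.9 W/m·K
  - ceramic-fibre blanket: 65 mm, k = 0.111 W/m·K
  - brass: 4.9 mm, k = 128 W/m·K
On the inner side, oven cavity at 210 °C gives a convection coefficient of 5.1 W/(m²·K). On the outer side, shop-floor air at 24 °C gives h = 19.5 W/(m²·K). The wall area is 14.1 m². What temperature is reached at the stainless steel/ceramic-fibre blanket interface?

Thermal resistances in series:
R_inner film = 1/(h_i·A) = 1/(5.1×14.1) = 0.01391 K/W
R_stainless steel = L/(kA) = 0.0027/(16.9×14.1) = 1.133×10^-5 K/W
R_ceramic-fibre blanket = L/(kA) = 0.065/(0.111×14.1) = 0.04153 K/W
R_brass = L/(kA) = 0.0049/(128×14.1) = 2.715×10^-6 K/W
R_outer film = 1/(h_o·A) = 1/(19.5×14.1) = 0.003637 K/W
R_total = 0.05909 K/W;  Q = ΔT/R_total = 186/0.05909 = 3148 W
T_interface = T_inner − Q·ΣR(inner→interface) = 210 − 3150×0.01392

T ≈ 166 °C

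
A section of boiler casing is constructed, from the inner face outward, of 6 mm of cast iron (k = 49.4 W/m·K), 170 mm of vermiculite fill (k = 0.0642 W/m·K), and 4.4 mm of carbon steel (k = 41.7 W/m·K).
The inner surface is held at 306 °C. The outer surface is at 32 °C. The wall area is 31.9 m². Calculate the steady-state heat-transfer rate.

Q ≈ 3300 W

Treating each layer as a thermal resistance in series:
R_cast iron = L/(kA) = 0.006/(49.4×31.9) = 3.807×10^-6 K/W
R_vermiculite fill = L/(kA) = 0.17/(0.0642×31.9) = 0.08301 K/W
R_carbon steel = L/(kA) = 0.0044/(41.7×31.9) = 3.308×10^-6 K/W
R_total = 0.08302 K/W
Q = ΔT / R_total = 274 / 0.08302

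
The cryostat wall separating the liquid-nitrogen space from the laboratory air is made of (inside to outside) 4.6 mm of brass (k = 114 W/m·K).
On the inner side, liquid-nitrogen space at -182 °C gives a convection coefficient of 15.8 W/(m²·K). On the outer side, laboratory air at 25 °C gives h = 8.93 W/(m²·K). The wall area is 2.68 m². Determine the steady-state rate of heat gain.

Treating each layer as a thermal resistance in series:
R_inner film = 1/(h_i·A) = 1/(15.8×2.68) = 0.02362 K/W
R_brass = L/(kA) = 0.0046/(114×2.68) = 1.506×10^-5 K/W
R_outer film = 1/(h_o·A) = 1/(8.93×2.68) = 0.04178 K/W
R_total = 0.06542 K/W
Q = ΔT / R_total = 207 / 0.06542

Q ≈ 3160 W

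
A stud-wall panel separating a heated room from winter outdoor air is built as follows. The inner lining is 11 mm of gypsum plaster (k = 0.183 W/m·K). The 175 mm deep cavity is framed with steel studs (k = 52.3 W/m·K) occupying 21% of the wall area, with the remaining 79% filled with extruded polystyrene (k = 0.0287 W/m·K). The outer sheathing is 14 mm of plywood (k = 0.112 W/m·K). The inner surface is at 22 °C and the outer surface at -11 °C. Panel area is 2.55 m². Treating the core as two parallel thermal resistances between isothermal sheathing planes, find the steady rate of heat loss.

Q ≈ 419 W

Sheathing layers in series; stud and cavity paths in parallel between them.
R_inner = 0.011/(0.183×2.55) = 0.02357 K/W
R_stud  = 0.175/(52.3×0.21×2.55) = 0.006249 K/W
R_cav   = 0.175/(0.0287×0.79×2.55) = 3.027 K/W
1/R_core = 1/R_stud + 1/R_cav → R_core = 0.006236 K/W
R_outer = 0.014/(0.112×2.55) = 0.04902 K/W
R_total = 0.07883 K/W
Q = ΔT/R_total = 33/0.07883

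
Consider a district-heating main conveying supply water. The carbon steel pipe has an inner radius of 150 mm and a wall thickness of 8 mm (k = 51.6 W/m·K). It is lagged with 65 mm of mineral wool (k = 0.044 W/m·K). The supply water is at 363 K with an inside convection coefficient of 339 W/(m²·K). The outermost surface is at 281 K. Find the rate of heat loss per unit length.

q′ ≈ 65.6 W/m

Radial resistances (cylindrical: R_cond = ln(r_o/r_i)/(2πkL), R_conv = 1/(h·2πrL)):
R_inner film = 1/(h_i·2πr₁L) = 1/(339×2π×0.15×1) = 0.00313 K/W
R_carbon steel pipe wall = ln(158/150)/(2π×51.6×1) = 1.603×10^-4 K/W
R_mineral wool = ln(223/158)/(2π×0.044×1) = 1.246 K/W
R_total = 1.25 K/W
Q = ΔT/R_total = 82/1.25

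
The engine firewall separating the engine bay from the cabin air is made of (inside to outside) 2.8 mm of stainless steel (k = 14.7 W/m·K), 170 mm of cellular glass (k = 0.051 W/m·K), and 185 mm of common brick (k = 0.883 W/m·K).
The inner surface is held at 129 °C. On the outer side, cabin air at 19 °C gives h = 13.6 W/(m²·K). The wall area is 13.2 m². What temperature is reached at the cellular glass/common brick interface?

Treating each layer as a thermal resistance in series:
R_stainless steel = L/(kA) = 0.0028/(14.7×13.2) = 1.443×10^-5 K/W
R_cellular glass = L/(kA) = 0.17/(0.051×13.2) = 0.2525 K/W
R_common brick = L/(kA) = 0.185/(0.883×13.2) = 0.01587 K/W
R_outer film = 1/(h_o·A) = 1/(13.6×13.2) = 0.00557 K/W
R_total = 0.274 K/W;  Q = ΔT/R_total = 110/0.274 = 401.5 W
T_interface = T_inner − Q·ΣR(inner→interface) = 129 − 401×0.2525

T ≈ 27.6 °C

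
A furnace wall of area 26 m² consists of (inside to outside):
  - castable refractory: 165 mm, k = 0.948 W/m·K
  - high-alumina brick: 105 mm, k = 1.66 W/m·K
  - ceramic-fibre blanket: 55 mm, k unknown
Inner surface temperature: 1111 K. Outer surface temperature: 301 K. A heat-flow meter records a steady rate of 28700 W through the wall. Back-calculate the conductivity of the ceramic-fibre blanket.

Using the resistance-network approach (series):
R_castable refractory = L/(kA) = 0.165/(0.948×26) = 0.006694 K/W
R_high-alumina brick = L/(kA) = 0.105/(1.66×26) = 0.002433 K/W
Sum of known resistances R_other = 0.009127 K/W
Total R = ΔT/Q = 810/28700 = 0.02822 K/W
R_ceramic-fibre blanket = R_total − R_other = 0.0191 K/W
k = L/(R·A) = 0.055/(0.0191×26)

k ≈ 0.111 W/(m·K)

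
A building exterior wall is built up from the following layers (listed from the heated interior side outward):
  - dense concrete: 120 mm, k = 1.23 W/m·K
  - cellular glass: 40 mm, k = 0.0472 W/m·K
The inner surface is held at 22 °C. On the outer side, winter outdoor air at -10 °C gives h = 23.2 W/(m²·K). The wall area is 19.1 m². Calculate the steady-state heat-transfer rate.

Q ≈ 619 W

Series thermal resistances:
R_dense concrete = L/(kA) = 0.12/(1.23×19.1) = 0.005108 K/W
R_cellular glass = L/(kA) = 0.04/(0.0472×19.1) = 0.04437 K/W
R_outer film = 1/(h_o·A) = 1/(23.2×19.1) = 0.002257 K/W
R_total = 0.05173 K/W
Q = ΔT / R_total = 32 / 0.05173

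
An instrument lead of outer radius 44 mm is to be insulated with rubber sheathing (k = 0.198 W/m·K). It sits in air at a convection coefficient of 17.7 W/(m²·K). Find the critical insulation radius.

r_cr ≈ 11.2 mm

For a cylinder r_cr = k/h = 0.198/17.7
r_cr = 11.2 mm; since the bare radius (44 mm) is above r_cr, any added insulation will reduce heat loss.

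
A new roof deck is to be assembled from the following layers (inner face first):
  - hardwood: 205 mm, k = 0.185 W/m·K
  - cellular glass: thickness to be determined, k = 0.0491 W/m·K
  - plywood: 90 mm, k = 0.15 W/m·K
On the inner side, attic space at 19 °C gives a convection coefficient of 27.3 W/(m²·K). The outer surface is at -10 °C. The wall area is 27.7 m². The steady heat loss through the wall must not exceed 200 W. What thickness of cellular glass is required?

Using the resistance-network approach (series):
R_inner film = 1/(h_i·A) = 1/(27.3×27.7) = 0.001322 K/W
R_hardwood = L/(kA) = 0.205/(0.185×27.7) = 0.04 K/W
R_plywood = L/(kA) = 0.09/(0.15×27.7) = 0.02166 K/W
Sum of the known resistances R_other = 0.06299 K/W
Required total resistance R_tot = ΔT/Q_allow = 29/200 = 0.145 K/W
R_cellular glass = R_tot − R_other = 0.08201 K/W
L = R·k·A = 0.08201×0.0491×27.7

L ≈ 112 mm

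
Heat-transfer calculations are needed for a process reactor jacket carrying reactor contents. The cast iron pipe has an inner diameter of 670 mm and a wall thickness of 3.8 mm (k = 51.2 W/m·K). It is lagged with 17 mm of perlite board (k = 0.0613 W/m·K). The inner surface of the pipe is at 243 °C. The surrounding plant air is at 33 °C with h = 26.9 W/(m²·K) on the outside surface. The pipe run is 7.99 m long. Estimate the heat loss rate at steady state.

Q ≈ 11700 W

Treating each annulus and film as a series resistance:
R_cast iron pipe wall = ln(338.8/335)/(2π×51.2×7.99) = 4.388×10^-6 K/W
R_perlite board = ln(355.8/338.8)/(2π×0.0613×7.99) = 0.01591 K/W
R_outer film = 1/(h_o·2πr_oL) = 1/(26.9×2π×0.3558×7.99) = 0.002081 K/W
R_total = 0.01799 K/W
Q = ΔT/R_total = 210/0.01799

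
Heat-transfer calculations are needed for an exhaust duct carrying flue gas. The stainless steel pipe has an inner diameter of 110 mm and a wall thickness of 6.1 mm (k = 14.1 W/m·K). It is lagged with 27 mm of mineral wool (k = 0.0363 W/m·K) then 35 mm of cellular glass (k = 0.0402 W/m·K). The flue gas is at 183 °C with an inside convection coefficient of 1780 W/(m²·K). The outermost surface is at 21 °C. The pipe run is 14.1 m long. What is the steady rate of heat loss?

Q ≈ 779 W

Per-layer cylindrical resistances, series-summed:
R_inner film = 1/(h_i·2πr₁L) = 1/(1780×2π×0.055×14.1) = 1.153×10^-4 K/W
R_stainless steel pipe wall = ln(61.1/55)/(2π×14.1×14.1) = 8.42×10^-5 K/W
R_mineral wool = ln(88.1/61.1)/(2π×0.0363×14.1) = 0.1138 K/W
R_cellular glass = ln(123.1/88.1)/(2π×0.0402×14.1) = 0.09393 K/W
R_total = 0.2079 K/W
Q = ΔT/R_total = 162/0.2079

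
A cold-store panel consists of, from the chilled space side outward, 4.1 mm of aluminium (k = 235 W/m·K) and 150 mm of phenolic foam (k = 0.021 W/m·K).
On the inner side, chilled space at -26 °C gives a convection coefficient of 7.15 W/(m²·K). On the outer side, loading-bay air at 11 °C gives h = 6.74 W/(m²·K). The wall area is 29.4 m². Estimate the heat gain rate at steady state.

Treating each layer as a thermal resistance in series:
R_inner film = 1/(h_i·A) = 1/(7.15×29.4) = 0.004757 K/W
R_aluminium = L/(kA) = 0.0041/(235×29.4) = 5.934×10^-7 K/W
R_phenolic foam = L/(kA) = 0.15/(0.021×29.4) = 0.243 K/W
R_outer film = 1/(h_o·A) = 1/(6.74×29.4) = 0.005047 K/W
R_total = 0.2528 K/W
Q = ΔT / R_total = 37 / 0.2528

Q ≈ 146 W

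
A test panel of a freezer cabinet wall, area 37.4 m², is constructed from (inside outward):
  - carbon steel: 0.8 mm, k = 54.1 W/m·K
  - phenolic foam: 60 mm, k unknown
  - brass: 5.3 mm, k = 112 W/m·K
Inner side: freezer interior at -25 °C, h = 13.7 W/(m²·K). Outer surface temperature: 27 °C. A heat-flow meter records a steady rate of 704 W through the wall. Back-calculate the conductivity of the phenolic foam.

Using the resistance-network approach (series):
R_inner film = 1/(h_i·A) = 1/(13.7×37.4) = 0.001952 K/W
R_carbon steel = L/(kA) = 0.0008/(54.1×37.4) = 3.954×10^-7 K/W
R_brass = L/(kA) = 0.0053/(112×37.4) = 1.265×10^-6 K/W
Sum of known resistances R_other = 0.001953 K/W
Total R = ΔT/Q = 52/704 = 0.07386 K/W
R_phenolic foam = R_total − R_other = 0.07191 K/W
k = L/(R·A) = 0.06/(0.07191×37.4)

k ≈ 0.0223 W/(m·K)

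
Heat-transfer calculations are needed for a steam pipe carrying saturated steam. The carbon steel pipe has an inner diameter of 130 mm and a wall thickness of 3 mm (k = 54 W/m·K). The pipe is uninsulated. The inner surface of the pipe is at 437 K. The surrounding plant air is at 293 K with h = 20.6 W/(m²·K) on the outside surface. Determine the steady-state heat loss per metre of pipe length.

Cylindrical conduction, so R = ln(r₂/r₁)/(2πkL) per layer, in series:
R_carbon steel pipe wall = ln(68/65)/(2π×54×1) = 1.33×10^-4 K/W
R_outer film = 1/(h_o·2πr_oL) = 1/(20.6×2π×0.068×1) = 0.1136 K/W
R_total = 0.1138 K/W
Q = ΔT/R_total = 144/0.1138

q′ ≈ 1270 W/m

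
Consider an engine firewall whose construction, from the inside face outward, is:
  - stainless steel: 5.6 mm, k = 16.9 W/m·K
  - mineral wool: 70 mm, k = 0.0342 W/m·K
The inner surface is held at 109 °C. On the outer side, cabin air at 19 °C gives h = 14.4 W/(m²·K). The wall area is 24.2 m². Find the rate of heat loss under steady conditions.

Q ≈ 1030 W

Thermal resistances in series:
R_stainless steel = L/(kA) = 0.0056/(16.9×24.2) = 1.369×10^-5 K/W
R_mineral wool = L/(kA) = 0.07/(0.0342×24.2) = 0.08458 K/W
R_outer film = 1/(h_o·A) = 1/(14.4×24.2) = 0.00287 K/W
R_total = 0.08746 K/W
Q = ΔT / R_total = 90 / 0.08746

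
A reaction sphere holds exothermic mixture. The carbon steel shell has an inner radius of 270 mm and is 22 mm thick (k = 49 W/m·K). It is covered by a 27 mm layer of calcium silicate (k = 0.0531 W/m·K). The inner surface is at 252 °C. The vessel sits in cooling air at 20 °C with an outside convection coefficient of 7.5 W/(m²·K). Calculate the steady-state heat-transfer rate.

For a spherical shell R = (1/r₁ − 1/r₂)/(4πk); film R = 1/(h·4πr²). In series:
R_carbon steel shell = (1/0.27 − 1/0.292)/(4π×49) = 4.532×10^-4 K/W
R_calcium silicate = (1/0.292 − 1/0.319)/(4π×0.0531) = 0.4344 K/W
R_outer film = 1/(h·4πr_o²) = 1/(7.5×4π×0.319²) = 0.1043 K/W
R_total = 0.5391 K/W
Q = ΔT/R_total = 232/0.5391

Q ≈ 430 W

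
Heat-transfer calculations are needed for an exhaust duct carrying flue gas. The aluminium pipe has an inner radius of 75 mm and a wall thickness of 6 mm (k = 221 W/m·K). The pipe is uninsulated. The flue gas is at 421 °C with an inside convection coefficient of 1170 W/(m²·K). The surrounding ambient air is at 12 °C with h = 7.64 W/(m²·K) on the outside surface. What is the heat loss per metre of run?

Per-layer cylindrical resistances, series-summed:
R_inner film = 1/(h_i·2πr₁L) = 1/(1170×2π×0.075×1) = 0.001814 K/W
R_aluminium pipe wall = ln(81/75)/(2π×221×1) = 5.542×10^-5 K/W
R_outer film = 1/(h_o·2πr_oL) = 1/(7.64×2π×0.081×1) = 0.2572 K/W
R_total = 0.2591 K/W
Q = ΔT/R_total = 409/0.2591

q′ ≈ 1580 W/m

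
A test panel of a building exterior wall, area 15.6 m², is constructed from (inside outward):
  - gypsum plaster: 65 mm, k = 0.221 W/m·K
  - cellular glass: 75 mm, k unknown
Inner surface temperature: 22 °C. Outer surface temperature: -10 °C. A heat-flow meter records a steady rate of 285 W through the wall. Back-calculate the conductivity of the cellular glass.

Model the wall as resistances in series:
R_gypsum plaster = L/(kA) = 0.065/(0.221×15.6) = 0.01885 K/W
Sum of known resistances R_other = 0.01885 K/W
Total R = ΔT/Q = 32/285 = 0.1123 K/W
R_cellular glass = R_total − R_other = 0.09343 K/W
k = L/(R·A) = 0.075/(0.09343×15.6)

k ≈ 0.0515 W/(m·K)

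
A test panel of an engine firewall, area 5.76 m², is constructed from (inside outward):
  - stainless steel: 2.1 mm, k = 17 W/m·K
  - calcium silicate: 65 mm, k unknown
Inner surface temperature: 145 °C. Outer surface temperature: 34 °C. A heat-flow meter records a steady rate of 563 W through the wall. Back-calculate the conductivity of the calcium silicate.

Thermal resistances in series:
R_stainless steel = L/(kA) = 0.0021/(17×5.76) = 2.145×10^-5 K/W
Sum of known resistances R_other = 2.145×10^-5 K/W
Total R = ΔT/Q = 111/563 = 0.1972 K/W
R_calcium silicate = R_total − R_other = 0.1971 K/W
k = L/(R·A) = 0.065/(0.1971×5.76)

k ≈ 0.0572 W/(m·K)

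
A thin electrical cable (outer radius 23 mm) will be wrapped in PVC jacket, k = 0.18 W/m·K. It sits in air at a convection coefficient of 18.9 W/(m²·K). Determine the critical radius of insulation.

r_cr ≈ 9.52 mm

For a cylinder r_cr = k/h = 0.18/18.9
r_cr = 9.52 mm; since the bare radius (23 mm) is above r_cr, any added insulation will reduce heat loss.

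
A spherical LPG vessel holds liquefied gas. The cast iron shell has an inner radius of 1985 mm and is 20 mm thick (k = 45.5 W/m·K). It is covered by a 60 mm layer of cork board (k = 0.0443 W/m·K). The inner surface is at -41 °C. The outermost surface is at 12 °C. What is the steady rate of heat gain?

Radial (spherical) resistances in series:
R_cast iron shell = (1/1.985 − 1/2.005)/(4π×45.5) = 8.789×10^-6 K/W
R_cork board = (1/2.005 − 1/2.065)/(4π×0.0443) = 0.02603 K/W
R_total = 0.02604 K/W
Q = ΔT/R_total = 53/0.02604

Q ≈ 2040 W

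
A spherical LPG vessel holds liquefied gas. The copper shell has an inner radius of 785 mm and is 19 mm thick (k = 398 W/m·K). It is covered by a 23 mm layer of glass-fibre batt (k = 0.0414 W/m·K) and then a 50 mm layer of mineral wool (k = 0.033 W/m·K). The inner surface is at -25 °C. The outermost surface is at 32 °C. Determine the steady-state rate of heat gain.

Spherical conduction: R = (1/r_in − 1/r_out)/(4πk) per layer; series-sum.
R_copper shell = (1/0.785 − 1/0.804)/(4π×398) = 6.019×10^-6 K/W
R_glass-fibre batt = (1/0.804 − 1/0.827)/(4π×0.0414) = 0.06649 K/W
R_mineral wool = (1/0.827 − 1/0.877)/(4π×0.033) = 0.1662 K/W
R_total = 0.2327 K/W
Q = ΔT/R_total = 57/0.2327

Q ≈ 245 W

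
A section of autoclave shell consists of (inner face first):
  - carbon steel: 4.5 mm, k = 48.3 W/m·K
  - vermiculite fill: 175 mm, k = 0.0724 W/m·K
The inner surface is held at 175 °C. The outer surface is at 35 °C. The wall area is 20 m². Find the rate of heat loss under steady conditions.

Q ≈ 1160 W

Thermal resistances in series:
R_carbon steel = L/(kA) = 0.0045/(48.3×20) = 4.658×10^-6 K/W
R_vermiculite fill = L/(kA) = 0.175/(0.0724×20) = 0.1209 K/W
R_total = 0.1209 K/W
Q = ΔT / R_total = 140 / 0.1209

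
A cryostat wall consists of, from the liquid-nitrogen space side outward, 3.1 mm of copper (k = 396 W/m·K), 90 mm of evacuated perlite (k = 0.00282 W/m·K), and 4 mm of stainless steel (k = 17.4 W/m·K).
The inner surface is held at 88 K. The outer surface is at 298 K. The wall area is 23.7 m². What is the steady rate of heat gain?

Q ≈ 156 W

Model the wall as resistances in series:
R_copper = L/(kA) = 0.0031/(396×23.7) = 3.303×10^-7 K/W
R_evacuated perlite = L/(kA) = 0.09/(0.00282×23.7) = 1.347 K/W
R_stainless steel = L/(kA) = 0.004/(17.4×23.7) = 9.7×10^-6 K/W
R_total = 1.347 K/W
Q = ΔT / R_total = 210 / 1.347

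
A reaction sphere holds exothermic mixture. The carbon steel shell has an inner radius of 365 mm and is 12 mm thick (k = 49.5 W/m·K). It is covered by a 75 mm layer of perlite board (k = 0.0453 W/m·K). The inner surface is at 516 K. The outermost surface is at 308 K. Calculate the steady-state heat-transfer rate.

For a spherical shell R = (1/r₁ − 1/r₂)/(4πk); film R = 1/(h·4πr²). In series:
R_carbon steel shell = (1/0.365 − 1/0.377)/(4π×49.5) = 1.402×10^-4 K/W
R_perlite board = (1/0.377 − 1/0.452)/(4π×0.0453) = 0.7732 K/W
R_total = 0.7733 K/W
Q = ΔT/R_total = 208/0.7733

Q ≈ 269 W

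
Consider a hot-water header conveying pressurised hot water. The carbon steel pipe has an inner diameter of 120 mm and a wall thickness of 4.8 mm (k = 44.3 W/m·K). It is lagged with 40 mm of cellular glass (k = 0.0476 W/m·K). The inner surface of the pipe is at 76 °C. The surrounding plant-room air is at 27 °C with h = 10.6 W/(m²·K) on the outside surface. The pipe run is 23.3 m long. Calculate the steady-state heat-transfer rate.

Q ≈ 652 W

Radial resistances (cylindrical: R_cond = ln(r_o/r_i)/(2πkL), R_conv = 1/(h·2πrL)):
R_carbon steel pipe wall = ln(64.8/60)/(2π×44.3×23.3) = 1.187×10^-5 K/W
R_cellular glass = ln(104.8/64.8)/(2π×0.0476×23.3) = 0.06899 K/W
R_outer film = 1/(h_o·2πr_oL) = 1/(10.6×2π×0.1048×23.3) = 0.006149 K/W
R_total = 0.07515 K/W
Q = ΔT/R_total = 49/0.07515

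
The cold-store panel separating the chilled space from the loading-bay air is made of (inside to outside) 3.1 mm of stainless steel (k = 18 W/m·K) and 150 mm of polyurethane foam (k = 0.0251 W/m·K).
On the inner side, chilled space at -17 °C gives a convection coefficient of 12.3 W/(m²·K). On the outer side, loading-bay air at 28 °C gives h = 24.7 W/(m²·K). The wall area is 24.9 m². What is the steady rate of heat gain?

Q ≈ 184 W

Series thermal resistances:
R_inner film = 1/(h_i·A) = 1/(12.3×24.9) = 0.003265 K/W
R_stainless steel = L/(kA) = 0.0031/(18×24.9) = 6.917×10^-6 K/W
R_polyurethane foam = L/(kA) = 0.15/(0.0251×24.9) = 0.24 K/W
R_outer film = 1/(h_o·A) = 1/(24.7×24.9) = 0.001626 K/W
R_total = 0.2449 K/W
Q = ΔT / R_total = 45 / 0.2449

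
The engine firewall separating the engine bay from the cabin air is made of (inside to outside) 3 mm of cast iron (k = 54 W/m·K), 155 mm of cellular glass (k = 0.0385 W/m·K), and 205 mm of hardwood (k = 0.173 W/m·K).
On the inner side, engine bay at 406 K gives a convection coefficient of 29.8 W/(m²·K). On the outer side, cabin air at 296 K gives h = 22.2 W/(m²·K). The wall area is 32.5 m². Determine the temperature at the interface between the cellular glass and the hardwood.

Thermal resistances in series:
R_inner film = 1/(h_i·A) = 1/(29.8×32.5) = 0.001033 K/W
R_cast iron = L/(kA) = 0.003/(54×32.5) = 1.709×10^-6 K/W
R_cellular glass = L/(kA) = 0.155/(0.0385×32.5) = 0.1239 K/W
R_hardwood = L/(kA) = 0.205/(0.173×32.5) = 0.03646 K/W
R_outer film = 1/(h_o·A) = 1/(22.2×32.5) = 0.001386 K/W
R_total = 0.1628 K/W;  Q = ΔT/R_total = 110/0.1628 = 675.9 W
T_interface = T_inner − Q·ΣR(inner→interface) = 406 − 676×0.1249

T ≈ 322 K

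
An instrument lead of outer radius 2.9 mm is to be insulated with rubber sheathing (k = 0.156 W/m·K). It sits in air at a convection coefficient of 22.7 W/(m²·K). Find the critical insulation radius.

For a cylinder r_cr = k/h = 0.156/22.7
r_cr = 6.87 mm; since the bare radius (2.9 mm) is below r_cr, adding a thin layer of insulation will *increase* heat loss.

r_cr ≈ 6.87 mm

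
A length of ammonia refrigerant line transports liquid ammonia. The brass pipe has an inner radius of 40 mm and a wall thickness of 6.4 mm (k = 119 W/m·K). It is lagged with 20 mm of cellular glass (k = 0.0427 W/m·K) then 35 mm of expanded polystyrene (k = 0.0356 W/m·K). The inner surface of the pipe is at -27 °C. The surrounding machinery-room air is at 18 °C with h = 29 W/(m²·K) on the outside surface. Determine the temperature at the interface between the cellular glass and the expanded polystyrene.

Per-layer cylindrical resistances, series-summed:
R_brass pipe wall = ln(46.4/40)/(2π×119×1) = 1.985×10^-4 K/W
R_cellular glass = ln(66.4/46.4)/(2π×0.0427×1) = 1.336 K/W
R_expanded polystyrene = ln(101.4/66.4)/(2π×0.0356×1) = 1.893 K/W
R_outer film = 1/(h_o·2πr_oL) = 1/(29×2π×0.1014×1) = 0.05412 K/W
R_total = 3.283 K/W
Q = ΔT/R_total = 45/3.283
Q = 13.7 W/m
T_interface = T_inner + Q·ΣR(inner→interface) = -27 + 13.7×1.336

T ≈ -8.69 °C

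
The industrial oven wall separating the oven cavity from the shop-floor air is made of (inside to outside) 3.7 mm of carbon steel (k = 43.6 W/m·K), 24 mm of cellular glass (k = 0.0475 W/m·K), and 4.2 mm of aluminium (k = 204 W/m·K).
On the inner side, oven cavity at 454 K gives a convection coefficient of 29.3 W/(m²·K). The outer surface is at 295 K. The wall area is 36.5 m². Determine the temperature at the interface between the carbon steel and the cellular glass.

Treating each layer as a thermal resistance in series:
R_inner film = 1/(h_i·A) = 1/(29.3×36.5) = 9.351×10^-4 K/W
R_carbon steel = L/(kA) = 0.0037/(43.6×36.5) = 2.325×10^-6 K/W
R_cellular glass = L/(kA) = 0.024/(0.0475×36.5) = 0.01384 K/W
R_aluminium = L/(kA) = 0.0042/(204×36.5) = 5.641×10^-7 K/W
R_total = 0.01478 K/W;  Q = ΔT/R_total = 159/0.01478 = 10760 W
T_interface = T_inner − Q·ΣR(inner→interface) = 454 − 10800×9.374×10^-4

T ≈ 444 K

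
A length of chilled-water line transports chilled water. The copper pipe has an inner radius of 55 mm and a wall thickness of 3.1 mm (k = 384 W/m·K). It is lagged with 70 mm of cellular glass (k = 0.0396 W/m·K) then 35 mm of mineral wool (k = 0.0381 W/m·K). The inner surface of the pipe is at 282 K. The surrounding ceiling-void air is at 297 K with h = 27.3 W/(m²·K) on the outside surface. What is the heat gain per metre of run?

q′ ≈ 3.55 W/m

Cylindrical conduction, so R = ln(r₂/r₁)/(2πkL) per layer, in series:
R_copper pipe wall = ln(58.1/55)/(2π×384×1) = 2.273×10^-5 K/W
R_cellular glass = ln(128.1/58.1)/(2π×0.0396×1) = 3.178 K/W
R_mineral wool = ln(163.1/128.1)/(2π×0.0381×1) = 1.009 K/W
R_outer film = 1/(h_o·2πr_oL) = 1/(27.3×2π×0.1631×1) = 0.03574 K/W
R_total = 4.222 K/W
Q = ΔT/R_total = 15/4.222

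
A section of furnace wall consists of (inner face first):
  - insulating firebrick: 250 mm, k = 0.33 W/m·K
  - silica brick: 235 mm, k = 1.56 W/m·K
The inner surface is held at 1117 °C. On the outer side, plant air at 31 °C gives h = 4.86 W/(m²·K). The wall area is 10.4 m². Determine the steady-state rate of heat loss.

Thermal resistances in series:
R_insulating firebrick = L/(kA) = 0.25/(0.33×10.4) = 0.07284 K/W
R_silica brick = L/(kA) = 0.235/(1.56×10.4) = 0.01448 K/W
R_outer film = 1/(h_o·A) = 1/(4.86×10.4) = 0.01978 K/W
R_total = 0.1071 K/W
Q = ΔT / R_total = 1086 / 0.1071

Q ≈ 10100 W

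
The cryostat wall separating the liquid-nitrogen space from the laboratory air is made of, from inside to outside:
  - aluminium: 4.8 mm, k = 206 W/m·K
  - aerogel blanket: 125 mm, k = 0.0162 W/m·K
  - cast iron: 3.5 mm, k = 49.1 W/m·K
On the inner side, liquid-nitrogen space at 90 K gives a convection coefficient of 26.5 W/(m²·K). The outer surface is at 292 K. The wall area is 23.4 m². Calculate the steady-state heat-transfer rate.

Using the resistance-network approach (series):
R_inner film = 1/(h_i·A) = 1/(26.5×23.4) = 0.001613 K/W
R_aluminium = L/(kA) = 0.0048/(206×23.4) = 9.958×10^-7 K/W
R_aerogel blanket = L/(kA) = 0.125/(0.0162×23.4) = 0.3297 K/W
R_cast iron = L/(kA) = 0.0035/(49.1×23.4) = 3.046×10^-6 K/W
R_total = 0.3314 K/W
Q = ΔT / R_total = 202 / 0.3314

Q ≈ 610 W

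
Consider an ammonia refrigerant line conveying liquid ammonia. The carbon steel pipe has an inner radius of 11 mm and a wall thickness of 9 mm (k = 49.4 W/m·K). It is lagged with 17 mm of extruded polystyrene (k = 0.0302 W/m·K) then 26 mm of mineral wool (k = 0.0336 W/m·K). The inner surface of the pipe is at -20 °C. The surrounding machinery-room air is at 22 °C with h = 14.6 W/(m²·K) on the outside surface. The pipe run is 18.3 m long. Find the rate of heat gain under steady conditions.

Radial resistances (cylindrical: R_cond = ln(r_o/r_i)/(2πkL), R_conv = 1/(h·2πrL)):
R_carbon steel pipe wall = ln(20/11)/(2π×49.4×18.3) = 1.053×10^-4 K/W
R_extruded polystyrene = ln(37/20)/(2π×0.0302×18.3) = 0.1772 K/W
R_mineral wool = ln(63/37)/(2π×0.0336×18.3) = 0.1378 K/W
R_outer film = 1/(h_o·2πr_oL) = 1/(14.6×2π×0.063×18.3) = 0.009455 K/W
R_total = 0.3245 K/W
Q = ΔT/R_total = 42/0.3245

Q ≈ 129 W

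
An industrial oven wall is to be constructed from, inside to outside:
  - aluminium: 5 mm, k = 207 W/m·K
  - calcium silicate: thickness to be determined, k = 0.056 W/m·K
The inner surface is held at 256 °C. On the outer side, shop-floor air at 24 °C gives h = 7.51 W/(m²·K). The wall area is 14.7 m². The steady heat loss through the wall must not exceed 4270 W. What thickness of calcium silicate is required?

Thermal resistances in series:
R_aluminium = L/(kA) = 0.005/(207×14.7) = 1.643×10^-6 K/W
R_outer film = 1/(h_o·A) = 1/(7.51×14.7) = 0.009058 K/W
Sum of the known resistances R_other = 0.00906 K/W
Required total resistance R_tot = ΔT/Q_allow = 232/4270 = 0.05433 K/W
R_calcium silicate = R_tot − R_other = 0.04527 K/W
L = R·k·A = 0.04527×0.056×14.7

L ≈ 37.3 mm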